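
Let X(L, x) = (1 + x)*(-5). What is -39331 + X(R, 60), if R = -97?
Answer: -39636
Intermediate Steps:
X(L, x) = -5 - 5*x
-39331 + X(R, 60) = -39331 + (-5 - 5*60) = -39331 + (-5 - 300) = -39331 - 305 = -39636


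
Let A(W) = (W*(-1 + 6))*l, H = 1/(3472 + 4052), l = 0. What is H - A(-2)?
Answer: 1/7524 ≈ 0.00013291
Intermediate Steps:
H = 1/7524 ≈ 0.00013291
A(W) = 0 (A(W) = (W*(-1 + 6))*0 = (W*5)*0 = (5*W)*0 = 0)
H - A(-2) = 1/7524 - 1*0 = 1/7524 + 0 = 1/7524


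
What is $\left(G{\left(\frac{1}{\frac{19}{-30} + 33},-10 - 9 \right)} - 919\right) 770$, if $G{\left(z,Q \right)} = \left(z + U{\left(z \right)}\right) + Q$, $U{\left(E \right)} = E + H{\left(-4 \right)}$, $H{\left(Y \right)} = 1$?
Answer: $- \frac{700520590}{971} \approx -7.2144 \cdot 10^{5}$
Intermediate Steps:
$U{\left(E \right)} = 1 + E$ ($U{\left(E \right)} = E + 1 = 1 + E$)
$G{\left(z,Q \right)} = 1 + Q + 2 z$ ($G{\left(z,Q \right)} = \left(z + \left(1 + z\right)\right) + Q = \left(1 + 2 z\right) + Q = 1 + Q + 2 z$)
$\left(G{\left(\frac{1}{\frac{19}{-30} + 33},-10 - 9 \right)} - 919\right) 770 = \left(\left(1 - 19 + \frac{2}{\frac{19}{-30} + 33}\right) - 919\right) 770 = \left(\left(1 - 19 + \frac{2}{19 \left(- \frac{1}{30}\right) + 33}\right) - 919\right) 770 = \left(\left(1 - 19 + \frac{2}{- \frac{19}{30} + 33}\right) - 919\right) 770 = \left(\left(1 - 19 + \frac{2}{\frac{971}{30}}\right) - 919\right) 770 = \left(\left(1 - 19 + 2 \cdot \frac{30}{971}\right) - 919\right) 770 = \left(\left(1 - 19 + \frac{60}{971}\right) - 919\right) 770 = \left(- \frac{17418}{971} - 919\right) 770 = \left(- \frac{909767}{971}\right) 770 = - \frac{700520590}{971}$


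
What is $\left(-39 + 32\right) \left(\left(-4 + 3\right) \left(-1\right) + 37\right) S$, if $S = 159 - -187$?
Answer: $-92036$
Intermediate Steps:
$S = 346$ ($S = 159 + 187 = 346$)
$\left(-39 + 32\right) \left(\left(-4 + 3\right) \left(-1\right) + 37\right) S = \left(-39 + 32\right) \left(\left(-4 + 3\right) \left(-1\right) + 37\right) 346 = - 7 \left(\left(-1\right) \left(-1\right) + 37\right) 346 = - 7 \left(1 + 37\right) 346 = \left(-7\right) 38 \cdot 346 = \left(-266\right) 346 = -92036$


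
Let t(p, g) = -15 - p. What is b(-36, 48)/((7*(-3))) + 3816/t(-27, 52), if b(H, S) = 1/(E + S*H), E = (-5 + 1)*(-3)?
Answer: 11459449/36036 ≈ 318.00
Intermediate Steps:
E = 12 (E = -4*(-3) = 12)
b(H, S) = 1/(12 + H*S) (b(H, S) = 1/(12 + S*H) = 1/(12 + H*S))
b(-36, 48)/((7*(-3))) + 3816/t(-27, 52) = 1/((12 - 36*48)*((7*(-3)))) + 3816/(-15 - 1*(-27)) = 1/((12 - 1728)*(-21)) + 3816/(-15 + 27) = -1/21/(-1716) + 3816/12 = -1/1716*(-1/21) + 3816*(1/12) = 1/36036 + 318 = 11459449/36036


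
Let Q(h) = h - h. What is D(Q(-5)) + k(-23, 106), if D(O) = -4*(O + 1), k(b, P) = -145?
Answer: -149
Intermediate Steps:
Q(h) = 0
D(O) = -4 - 4*O (D(O) = -4*(1 + O) = -4 - 4*O)
D(Q(-5)) + k(-23, 106) = (-4 - 4*0) - 145 = (-4 + 0) - 145 = -4 - 145 = -149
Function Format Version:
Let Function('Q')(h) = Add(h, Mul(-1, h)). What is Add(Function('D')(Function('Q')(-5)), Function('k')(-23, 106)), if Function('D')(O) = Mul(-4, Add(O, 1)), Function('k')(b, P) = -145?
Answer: -149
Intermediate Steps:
Function('Q')(h) = 0
Function('D')(O) = Add(-4, Mul(-4, O)) (Function('D')(O) = Mul(-4, Add(1, O)) = Add(-4, Mul(-4, O)))
Add(Function('D')(Function('Q')(-5)), Function('k')(-23, 106)) = Add(Add(-4, Mul(-4, 0)), -145) = Add(Add(-4, 0), -145) = Add(-4, -145) = -149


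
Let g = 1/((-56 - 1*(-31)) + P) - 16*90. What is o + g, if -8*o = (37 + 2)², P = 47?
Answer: -143447/88 ≈ -1630.1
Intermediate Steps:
o = -1521/8 (o = -(37 + 2)²/8 = -⅛*39² = -⅛*1521 = -1521/8 ≈ -190.13)
g = -31679/22 (g = 1/((-56 - 1*(-31)) + 47) - 16*90 = 1/((-56 + 31) + 47) - 1440 = 1/(-25 + 47) - 1440 = 1/22 - 1440 = -31679/22 ≈ -1440.0)
o + g = -1521/8 - 31679/22 = -143447/88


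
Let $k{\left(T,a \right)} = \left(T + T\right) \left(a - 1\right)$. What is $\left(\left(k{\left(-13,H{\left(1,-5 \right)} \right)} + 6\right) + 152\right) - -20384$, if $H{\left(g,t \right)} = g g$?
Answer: $20542$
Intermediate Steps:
$H{\left(g,t \right)} = g^{2}$
$k{\left(T,a \right)} = 2 T \left(-1 + a\right)$
$\left(\left(k{\left(-13,H{\left(1,-5 \right)} \right)} + 6\right) + 152\right) - -20384 = \left(\left(2 \left(-13\right) \left(-1 + 1^{2}\right) + 6\right) + 152\right) - -20384 = \left(\left(2 \left(-13\right) \left(-1 + 1\right) + 6\right) + 152\right) + 20384 = \left(\left(2 \left(-13\right) 0 + 6\right) + 152\right) + 20384 = \left(\left(0 + 6\right) + 152\right) + 20384 = \left(6 + 152\right) + 20384 = 158 + 20384 = 20542$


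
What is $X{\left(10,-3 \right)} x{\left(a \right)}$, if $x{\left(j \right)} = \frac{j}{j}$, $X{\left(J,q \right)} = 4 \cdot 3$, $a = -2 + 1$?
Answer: $12$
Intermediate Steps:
$a = -1$
$X{\left(J,q \right)} = 12$
$x{\left(j \right)} = 1$
$X{\left(10,-3 \right)} x{\left(a \right)} = 12 \cdot 1 = 12$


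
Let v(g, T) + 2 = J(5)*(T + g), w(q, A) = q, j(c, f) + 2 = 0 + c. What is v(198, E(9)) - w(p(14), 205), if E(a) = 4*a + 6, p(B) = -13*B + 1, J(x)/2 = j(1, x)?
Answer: -301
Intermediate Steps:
j(c, f) = -2 + c (j(c, f) = -2 + (0 + c) = -2 + c)
J(x) = -2 (J(x) = 2*(-2 + 1) = 2*(-1) = -2)
p(B) = 1 - 13*B
E(a) = 6 + 4*a
v(g, T) = -2 - 2*T - 2*g (v(g, T) = -2 - 2*(T + g) = -2 + (-2*T - 2*g) = -2 - 2*T - 2*g)
v(198, E(9)) - w(p(14), 205) = (-2 - 2*(6 + 4*9) - 2*198) - (1 - 13*14) = (-2 - 2*(6 + 36) - 396) - (1 - 182) = (-2 - 2*42 - 396) - 1*(-181) = (-2 - 84 - 396) + 181 = -482 + 181 = -301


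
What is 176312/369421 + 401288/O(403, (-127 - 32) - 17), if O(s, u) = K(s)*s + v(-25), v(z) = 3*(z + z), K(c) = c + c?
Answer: 51371769666/29984794307 ≈ 1.7133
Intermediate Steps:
K(c) = 2*c
v(z) = 6*z (v(z) = 3*(2*z) = 6*z)
O(s, u) = -150 + 2*s² (O(s, u) = (2*s)*s + 6*(-25) = 2*s² - 150 = -150 + 2*s²)
176312/369421 + 401288/O(403, (-127 - 32) - 17) = 176312/369421 + 401288/(-150 + 2*403²) = 176312*(1/369421) + 401288/(-150 + 2*162409) = 176312/369421 + 401288/(-150 + 324818) = 176312/369421 + 401288/324668 = 176312/369421 + 401288*(1/324668) = 176312/369421 + 100322/81167 = 51371769666/29984794307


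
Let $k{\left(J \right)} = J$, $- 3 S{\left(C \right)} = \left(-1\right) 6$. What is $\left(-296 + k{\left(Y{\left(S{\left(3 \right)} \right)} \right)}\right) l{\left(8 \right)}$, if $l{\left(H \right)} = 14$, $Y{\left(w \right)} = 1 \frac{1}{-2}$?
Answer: $-4151$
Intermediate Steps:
$S{\left(C \right)} = 2$ ($S{\left(C \right)} = - \frac{\left(-1\right) 6}{3} = \left(- \frac{1}{3}\right) \left(-6\right) = 2$)
$Y{\left(w \right)} = - \frac{1}{2}$ ($Y{\left(w \right)} = 1 \left(- \frac{1}{2}\right) = - \frac{1}{2}$)
$\left(-296 + k{\left(Y{\left(S{\left(3 \right)} \right)} \right)}\right) l{\left(8 \right)} = \left(-296 - \frac{1}{2}\right) 14 = \left(- \frac{593}{2}\right) 14 = -4151$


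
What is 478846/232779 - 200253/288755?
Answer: 91654483643/67216100145 ≈ 1.3636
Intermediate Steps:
478846/232779 - 200253/288755 = 91654483643/67216100145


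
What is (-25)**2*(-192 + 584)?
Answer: 245000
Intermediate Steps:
(-25)**2*(-192 + 584) = 625*392 = 245000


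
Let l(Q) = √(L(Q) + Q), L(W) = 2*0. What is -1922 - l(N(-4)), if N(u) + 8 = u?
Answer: -1922 - 2*I*√3 ≈ -1922.0 - 3.4641*I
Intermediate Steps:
L(W) = 0
N(u) = -8 + u
l(Q) = √Q (l(Q) = √(0 + Q) = √Q)
-1922 - l(N(-4)) = -1922 - √(-8 - 4) = -1922 - √(-12) = -1922 - 2*I*√3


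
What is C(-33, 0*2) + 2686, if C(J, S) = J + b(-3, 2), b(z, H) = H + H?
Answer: 2657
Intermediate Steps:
b(z, H) = 2*H
C(J, S) = 4 + J (C(J, S) = J + 2*2 = J + 4 = 4 + J)
C(-33, 0*2) + 2686 = (4 - 33) + 2686 = -29 + 2686 = 2657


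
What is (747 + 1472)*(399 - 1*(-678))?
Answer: 2389863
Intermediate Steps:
(747 + 1472)*(399 - 1*(-678)) = 2219*(399 + 678) = 2219*1077 = 2389863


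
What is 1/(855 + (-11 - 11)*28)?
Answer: 1/239 ≈ 0.0041841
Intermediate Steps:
1/(855 + (-11 - 11)*28) = 1/(855 - 22*28) = 1/(855 - 616) = 1/239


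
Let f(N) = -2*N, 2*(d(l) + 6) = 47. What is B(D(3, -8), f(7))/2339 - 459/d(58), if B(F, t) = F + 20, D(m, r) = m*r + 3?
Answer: -2147237/81865 ≈ -26.229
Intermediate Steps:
d(l) = 35/2 (d(l) = -6 + (1/2)*47 = -6 + 47/2 = 35/2)
D(m, r) = 3 + m*r
B(F, t) = 20 + F
B(D(3, -8), f(7))/2339 - 459/d(58) = (20 + (3 + 3*(-8)))/2339 - 459/35/2 = (20 + (3 - 24))*(1/2339) - 459*2/35 = (20 - 21)*(1/2339) - 918/35 = -1*1/2339 - 918/35 = -1/2339 - 918/35 = -2147237/81865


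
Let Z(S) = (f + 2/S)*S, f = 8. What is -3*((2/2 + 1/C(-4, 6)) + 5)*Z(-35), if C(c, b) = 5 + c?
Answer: 5838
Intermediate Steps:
Z(S) = S*(8 + 2/S) (Z(S) = (8 + 2/S)*S = S*(8 + 2/S))
-3*((2/2 + 1/C(-4, 6)) + 5)*Z(-35) = -3*((2/2 + 1/(5 - 4)) + 5)*(2 + 8*(-35)) = -3*((2*(½) + 1/1) + 5)*(2 - 280) = -3*((1 + 1*1) + 5)*(-278) = -3*((1 + 1) + 5)*(-278) = -3*(2 + 5)*(-278) = -3*7*(-278) = -21*(-278) = -1*(-5838) = 5838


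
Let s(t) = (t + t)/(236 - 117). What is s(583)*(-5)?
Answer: -5830/119 ≈ -48.992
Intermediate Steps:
s(t) = 2*t/119 (s(t) = (2*t)/119 = (2*t)*(1/119) = 2*t/119)
s(583)*(-5) = ((2/119)*583)*(-5) = (1166/119)*(-5) = -5830/119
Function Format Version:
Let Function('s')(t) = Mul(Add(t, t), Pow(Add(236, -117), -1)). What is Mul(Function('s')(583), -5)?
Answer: Rational(-5830, 119) ≈ -48.992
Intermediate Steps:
Function('s')(t) = Mul(Rational(2, 119), t) (Function('s')(t) = Mul(Mul(2, t), Pow(119, -1)) = Mul(Mul(2, t), Rational(1, 119)) = Mul(Rational(2, 119), t))
Mul(Function('s')(583), -5) = Mul(Mul(Rational(2, 119), 583), -5) = Mul(Rational(1166, 119), -5) = Rational(-5830, 119)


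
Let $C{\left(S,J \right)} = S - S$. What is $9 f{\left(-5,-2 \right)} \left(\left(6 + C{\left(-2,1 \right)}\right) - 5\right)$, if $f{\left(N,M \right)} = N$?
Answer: $-45$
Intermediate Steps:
$C{\left(S,J \right)} = 0$
$9 f{\left(-5,-2 \right)} \left(\left(6 + C{\left(-2,1 \right)}\right) - 5\right) = 9 \left(-5\right) \left(\left(6 + 0\right) - 5\right) = - 45 \left(6 - 5\right) = \left(-45\right) 1 = -45$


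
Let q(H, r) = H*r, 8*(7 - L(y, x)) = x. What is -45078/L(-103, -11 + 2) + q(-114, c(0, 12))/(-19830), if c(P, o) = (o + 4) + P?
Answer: -238368512/42965 ≈ -5548.0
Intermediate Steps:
L(y, x) = 7 - x/8
c(P, o) = 4 + P + o (c(P, o) = (4 + o) + P = 4 + P + o)
-45078/L(-103, -11 + 2) + q(-114, c(0, 12))/(-19830) = -45078/(7 - (-11 + 2)/8) - 114*(4 + 0 + 12)/(-19830) = -45078/(7 - ⅛*(-9)) - 114*16*(-1/19830) = -45078/(7 + 9/8) - 1824*(-1/19830) = -45078/65/8 + 304/3305 = -45078*8/65 + 304/3305 = -360624/65 + 304/3305 = -238368512/42965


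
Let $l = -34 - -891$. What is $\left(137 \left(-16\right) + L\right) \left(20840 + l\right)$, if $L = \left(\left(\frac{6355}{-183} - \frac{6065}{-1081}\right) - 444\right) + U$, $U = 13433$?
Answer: $\frac{46217540635487}{197823} \approx 2.3363 \cdot 10^{8}$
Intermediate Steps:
$L = \frac{2563763087}{197823}$ ($L = \left(\left(\frac{6355}{-183} - \frac{6065}{-1081}\right) - 444\right) + 13433 = \left(\left(6355 \left(- \frac{1}{183}\right) - - \frac{6065}{1081}\right) - 444\right) + 13433 = \left(\left(- \frac{6355}{183} + \frac{6065}{1081}\right) - 444\right) + 13433 = \left(- \frac{5759860}{197823} - 444\right) + 13433 = - \frac{93593272}{197823} + 13433 = \frac{2563763087}{197823} \approx 12960.0$)
$l = 857$ ($l = -34 + 891 = 857$)
$\left(137 \left(-16\right) + L\right) \left(20840 + l\right) = \left(137 \left(-16\right) + \frac{2563763087}{197823}\right) \left(20840 + 857\right) = \left(-2192 + \frac{2563763087}{197823}\right) 21697 = \frac{2130135071}{197823} \cdot 21697 = \frac{46217540635487}{197823}$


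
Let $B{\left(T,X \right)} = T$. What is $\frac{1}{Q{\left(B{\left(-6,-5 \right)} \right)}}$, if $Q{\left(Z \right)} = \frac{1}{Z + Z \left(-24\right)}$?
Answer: $138$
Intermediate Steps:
$Q{\left(Z \right)} = - \frac{1}{23 Z}$ ($Q{\left(Z \right)} = \frac{1}{Z - 24 Z} = \frac{1}{\left(-23\right) Z} = - \frac{1}{23 Z}$)
$\frac{1}{Q{\left(B{\left(-6,-5 \right)} \right)}} = \frac{1}{\left(- \frac{1}{23}\right) \frac{1}{-6}} = \frac{1}{\left(- \frac{1}{23}\right) \left(- \frac{1}{6}\right)} = \frac{1}{\frac{1}{138}} = 138$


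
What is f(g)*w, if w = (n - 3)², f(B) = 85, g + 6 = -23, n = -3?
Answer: 3060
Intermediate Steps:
g = -29 (g = -6 - 23 = -29)
w = 36 (w = (-3 - 3)² = (-6)² = 36)
f(g)*w = 85*36 = 3060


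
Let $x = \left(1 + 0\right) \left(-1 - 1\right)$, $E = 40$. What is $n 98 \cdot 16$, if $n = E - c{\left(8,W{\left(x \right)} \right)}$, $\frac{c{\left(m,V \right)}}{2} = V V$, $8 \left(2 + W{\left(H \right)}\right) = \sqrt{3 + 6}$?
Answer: $54439$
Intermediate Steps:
$x = -2$ ($x = 1 \left(-2\right) = -2$)
$W{\left(H \right)} = - \frac{13}{8}$ ($W{\left(H \right)} = -2 + \frac{\sqrt{3 + 6}}{8} = -2 + \frac{\sqrt{9}}{8} = -2 + \frac{1}{8} \cdot 3 = -2 + \frac{3}{8} = - \frac{13}{8}$)
$c{\left(m,V \right)} = 2 V^{2}$ ($c{\left(m,V \right)} = 2 V V = 2 V^{2}$)
$n = \frac{1111}{32}$ ($n = 40 - 2 \left(- \frac{13}{8}\right)^{2} = 40 - 2 \cdot \frac{169}{64} = 40 - \frac{169}{32} = \frac{1111}{32} \approx 34.719$)
$n 98 \cdot 16 = \frac{1111}{32} \cdot 98 \cdot 16 = \frac{54439}{16} \cdot 16 = 54439$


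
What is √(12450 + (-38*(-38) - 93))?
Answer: √13801 ≈ 117.48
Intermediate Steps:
√(12450 + (-38*(-38) - 93)) = √(12450 + (1444 - 93)) = √(12450 + 1351) = √13801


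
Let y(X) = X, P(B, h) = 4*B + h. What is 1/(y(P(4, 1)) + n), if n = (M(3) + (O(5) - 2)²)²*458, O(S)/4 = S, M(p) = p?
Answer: 1/48973499 ≈ 2.0419e-8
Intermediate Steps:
P(B, h) = h + 4*B
O(S) = 4*S
n = 48973482 (n = (3 + (4*5 - 2)²)²*458 = (3 + (20 - 2)²)²*458 = (3 + 18²)²*458 = (3 + 324)²*458 = 327²*458 = 106929*458 = 48973482)
1/(y(P(4, 1)) + n) = 1/((1 + 4*4) + 48973482) = 1/((1 + 16) + 48973482) = 1/(17 + 48973482) = 1/48973499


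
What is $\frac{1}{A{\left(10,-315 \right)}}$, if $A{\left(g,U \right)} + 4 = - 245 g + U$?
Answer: $- \frac{1}{2769} \approx -0.00036114$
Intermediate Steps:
$A{\left(g,U \right)} = -4 + U - 245 g$ ($A{\left(g,U \right)} = -4 + \left(- 245 g + U\right) = -4 + \left(U - 245 g\right) = -4 + U - 245 g$)
$\frac{1}{A{\left(10,-315 \right)}} = \frac{1}{-4 - 315 - 2450} = \frac{1}{-2769} = - \frac{1}{2769}$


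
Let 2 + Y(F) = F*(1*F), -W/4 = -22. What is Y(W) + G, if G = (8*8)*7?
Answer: 8190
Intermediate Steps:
W = 88 (W = -4*(-22) = 88)
Y(F) = -2 + F² (Y(F) = -2 + F*(1*F) = -2 + F*F = -2 + F²)
G = 448 (G = 64*7 = 448)
Y(W) + G = (-2 + 88²) + 448 = (-2 + 7744) + 448 = 7742 + 448 = 8190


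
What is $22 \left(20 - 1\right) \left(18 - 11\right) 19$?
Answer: $55594$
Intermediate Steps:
$22 \left(20 - 1\right) \left(18 - 11\right) 19 = 22 \cdot 19 \cdot 7 \cdot 19 = 22 \cdot 133 \cdot 19 = 2926 \cdot 19 = 55594$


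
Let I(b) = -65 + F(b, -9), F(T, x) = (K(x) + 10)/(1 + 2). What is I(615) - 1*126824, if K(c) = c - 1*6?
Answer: -380672/3 ≈ -1.2689e+5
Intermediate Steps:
K(c) = -6 + c (K(c) = c - 6 = -6 + c)
F(T, x) = 4/3 + x/3 (F(T, x) = ((-6 + x) + 10)/(1 + 2) = (4 + x)/3 = (4 + x)*(⅓) = 4/3 + x/3)
I(b) = -200/3 (I(b) = -65 + (4/3 + (⅓)*(-9)) = -65 + (4/3 - 3) = -65 - 5/3 = -200/3)
I(615) - 1*126824 = -200/3 - 1*126824 = -200/3 - 126824 = -380672/3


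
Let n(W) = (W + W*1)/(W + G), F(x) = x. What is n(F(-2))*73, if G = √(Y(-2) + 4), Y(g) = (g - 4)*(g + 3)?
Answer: 292/3 + 146*I*√2/3 ≈ 97.333 + 68.825*I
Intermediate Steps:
Y(g) = (-4 + g)*(3 + g)
G = I*√2 (G = √((-12 + (-2)² - 1*(-2)) + 4) = √((-12 + 4 + 2) + 4) = √(-6 + 4) = √(-2) = I*√2 ≈ 1.4142*I)
n(W) = 2*W/(W + I*√2) (n(W) = (W + W*1)/(W + I*√2) = (W + W)/(W + I*√2) = (2*W)/(W + I*√2) = 2*W/(W + I*√2))
n(F(-2))*73 = (2*(-2)/(-2 + I*√2))*73 = -4/(-2 + I*√2)*73 = -292/(-2 + I*√2)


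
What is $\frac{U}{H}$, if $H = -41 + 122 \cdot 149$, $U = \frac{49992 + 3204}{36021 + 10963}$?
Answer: $\frac{13299}{213037202} \approx 6.2426 \cdot 10^{-5}$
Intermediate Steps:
$U = \frac{13299}{11746}$ ($U = \frac{53196}{46984} = 53196 \cdot \frac{1}{46984} = \frac{13299}{11746} \approx 1.1322$)
$H = 18137$ ($H = -41 + 18178 = 18137$)
$\frac{U}{H} = \frac{13299}{11746 \cdot 18137} = \frac{13299}{11746} \cdot \frac{1}{18137} = \frac{13299}{213037202}$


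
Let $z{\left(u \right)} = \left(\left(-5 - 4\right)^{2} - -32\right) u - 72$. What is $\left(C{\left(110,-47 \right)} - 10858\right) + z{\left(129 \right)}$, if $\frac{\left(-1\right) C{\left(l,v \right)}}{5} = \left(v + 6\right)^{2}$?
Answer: $-4758$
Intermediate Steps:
$C{\left(l,v \right)} = - 5 \left(6 + v\right)^{2}$ ($C{\left(l,v \right)} = - 5 \left(v + 6\right)^{2} = - 5 \left(6 + v\right)^{2}$)
$z{\left(u \right)} = -72 + 113 u$ ($z{\left(u \right)} = \left(\left(-5 - 4\right)^{2} + 32\right) u - 72 = \left(\left(-9\right)^{2} + 32\right) u - 72 = \left(81 + 32\right) u - 72 = 113 u - 72 = -72 + 113 u$)
$\left(C{\left(110,-47 \right)} - 10858\right) + z{\left(129 \right)} = \left(- 5 \left(6 - 47\right)^{2} - 10858\right) + \left(-72 + 113 \cdot 129\right) = \left(- 5 \left(-41\right)^{2} - 10858\right) + \left(-72 + 14577\right) = \left(\left(-5\right) 1681 - 10858\right) + 14505 = \left(-8405 - 10858\right) + 14505 = -19263 + 14505 = -4758$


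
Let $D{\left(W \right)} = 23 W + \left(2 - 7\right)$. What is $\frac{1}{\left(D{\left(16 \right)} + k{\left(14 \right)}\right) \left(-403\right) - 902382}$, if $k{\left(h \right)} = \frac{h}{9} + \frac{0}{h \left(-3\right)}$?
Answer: $- \frac{9}{9443681} \approx -9.5302 \cdot 10^{-7}$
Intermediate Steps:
$k{\left(h \right)} = \frac{h}{9}$ ($k{\left(h \right)} = h \frac{1}{9} + \frac{0}{\left(-3\right) h} = \frac{h}{9} + 0 \left(- \frac{1}{3 h}\right) = \frac{h}{9} + 0 = \frac{h}{9}$)
$D{\left(W \right)} = -5 + 23 W$ ($D{\left(W \right)} = 23 W - 5 = -5 + 23 W$)
$\frac{1}{\left(D{\left(16 \right)} + k{\left(14 \right)}\right) \left(-403\right) - 902382} = \frac{1}{\left(\left(-5 + 23 \cdot 16\right) + \frac{1}{9} \cdot 14\right) \left(-403\right) - 902382} = \frac{1}{\left(\left(-5 + 368\right) + \frac{14}{9}\right) \left(-403\right) - 902382} = \frac{1}{\left(363 + \frac{14}{9}\right) \left(-403\right) - 902382} = \frac{1}{\frac{3281}{9} \left(-403\right) - 902382} = \frac{1}{- \frac{1322243}{9} - 902382} = \frac{1}{- \frac{9443681}{9}} = - \frac{9}{9443681}$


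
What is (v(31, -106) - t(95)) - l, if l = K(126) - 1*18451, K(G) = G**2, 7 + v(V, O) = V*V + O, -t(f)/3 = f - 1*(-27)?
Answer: 3789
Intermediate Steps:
t(f) = -81 - 3*f (t(f) = -3*(f - 1*(-27)) = -3*(f + 27) = -3*(27 + f) = -81 - 3*f)
v(V, O) = -7 + O + V**2 (v(V, O) = -7 + (V*V + O) = -7 + (V**2 + O) = -7 + (O + V**2) = -7 + O + V**2)
l = -2575 (l = 126**2 - 1*18451 = 15876 - 18451 = -2575)
(v(31, -106) - t(95)) - l = ((-7 - 106 + 31**2) - (-81 - 3*95)) - 1*(-2575) = ((-7 - 106 + 961) - (-81 - 285)) + 2575 = (848 - 1*(-366)) + 2575 = (848 + 366) + 2575 = 1214 + 2575 = 3789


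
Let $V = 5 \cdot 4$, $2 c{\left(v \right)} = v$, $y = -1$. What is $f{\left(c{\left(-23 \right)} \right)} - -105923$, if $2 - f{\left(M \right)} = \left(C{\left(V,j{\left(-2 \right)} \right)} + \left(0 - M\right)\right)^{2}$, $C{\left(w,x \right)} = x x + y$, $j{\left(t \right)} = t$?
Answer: $\frac{422859}{4} \approx 1.0571 \cdot 10^{5}$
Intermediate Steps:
$c{\left(v \right)} = \frac{v}{2}$
$V = 20$
$C{\left(w,x \right)} = -1 + x^{2}$ ($C{\left(w,x \right)} = x x - 1 = x^{2} - 1 = -1 + x^{2}$)
$f{\left(M \right)} = 2 - \left(3 - M\right)^{2}$ ($f{\left(M \right)} = 2 - \left(\left(-1 + \left(-2\right)^{2}\right) + \left(0 - M\right)\right)^{2} = 2 - \left(\left(-1 + 4\right) - M\right)^{2} = 2 - \left(3 - M\right)^{2}$)
$f{\left(c{\left(-23 \right)} \right)} - -105923 = \left(2 - \left(-3 + \frac{1}{2} \left(-23\right)\right)^{2}\right) - -105923 = \left(2 - \left(-3 - \frac{23}{2}\right)^{2}\right) + 105923 = \left(2 - \left(- \frac{29}{2}\right)^{2}\right) + 105923 = \left(2 - \frac{841}{4}\right) + 105923 = - \frac{833}{4} + 105923 = \frac{422859}{4}$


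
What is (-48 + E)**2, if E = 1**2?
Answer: 2209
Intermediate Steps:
E = 1
(-48 + E)**2 = (-48 + 1)**2 = (-47)**2 = 2209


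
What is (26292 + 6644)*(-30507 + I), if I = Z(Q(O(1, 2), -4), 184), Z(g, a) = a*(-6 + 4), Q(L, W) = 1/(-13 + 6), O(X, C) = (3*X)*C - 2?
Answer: -1016899000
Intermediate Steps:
O(X, C) = -2 + 3*C*X (O(X, C) = 3*C*X - 2 = -2 + 3*C*X)
Q(L, W) = -⅐ (Q(L, W) = 1/(-7) = -⅐)
Z(g, a) = -2*a (Z(g, a) = a*(-2) = -2*a)
I = -368 (I = -2*184 = -368)
(26292 + 6644)*(-30507 + I) = (26292 + 6644)*(-30507 - 368) = 32936*(-30875) = -1016899000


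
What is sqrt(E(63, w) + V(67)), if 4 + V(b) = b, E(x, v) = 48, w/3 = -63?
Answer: sqrt(111) ≈ 10.536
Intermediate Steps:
w = -189 (w = 3*(-63) = -189)
V(b) = -4 + b
sqrt(E(63, w) + V(67)) = sqrt(48 + (-4 + 67)) = sqrt(48 + 63) = sqrt(111)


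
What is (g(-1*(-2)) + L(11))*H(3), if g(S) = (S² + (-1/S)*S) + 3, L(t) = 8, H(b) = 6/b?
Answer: 28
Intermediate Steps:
g(S) = 2 + S² (g(S) = (S² - 1) + 3 = (-1 + S²) + 3 = 2 + S²)
(g(-1*(-2)) + L(11))*H(3) = ((2 + (-1*(-2))²) + 8)*(6/3) = ((2 + 2²) + 8)*(6*(⅓)) = ((2 + 4) + 8)*2 = (6 + 8)*2 = 14*2 = 28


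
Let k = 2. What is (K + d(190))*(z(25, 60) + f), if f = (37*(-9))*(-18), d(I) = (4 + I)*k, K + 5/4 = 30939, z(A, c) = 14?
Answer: 188205106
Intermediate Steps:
K = 123751/4 (K = -5/4 + 30939 = 123751/4 ≈ 30938.)
d(I) = 8 + 2*I (d(I) = (4 + I)*2 = 8 + 2*I)
f = 5994 (f = -333*(-18) = 5994)
(K + d(190))*(z(25, 60) + f) = (123751/4 + (8 + 2*190))*(14 + 5994) = (123751/4 + (8 + 380))*6008 = (123751/4 + 388)*6008 = (125303/4)*6008 = 188205106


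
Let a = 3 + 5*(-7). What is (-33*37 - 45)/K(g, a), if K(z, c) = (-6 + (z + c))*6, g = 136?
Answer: -211/98 ≈ -2.1531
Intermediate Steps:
a = -32 (a = 3 - 35 = -32)
K(z, c) = -36 + 6*c + 6*z (K(z, c) = (-6 + (c + z))*6 = (-6 + c + z)*6 = -36 + 6*c + 6*z)
(-33*37 - 45)/K(g, a) = (-33*37 - 45)/(-36 + 6*(-32) + 6*136) = (-1221 - 45)/(-36 - 192 + 816) = -1266/588 = -1266*1/588 = -211/98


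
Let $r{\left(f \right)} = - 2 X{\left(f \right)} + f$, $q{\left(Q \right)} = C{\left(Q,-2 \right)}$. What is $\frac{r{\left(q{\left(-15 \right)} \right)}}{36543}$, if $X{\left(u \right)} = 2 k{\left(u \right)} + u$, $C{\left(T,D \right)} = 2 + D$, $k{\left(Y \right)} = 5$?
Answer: $- \frac{20}{36543} \approx -0.0005473$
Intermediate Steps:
$q{\left(Q \right)} = 0$ ($q{\left(Q \right)} = 2 - 2 = 0$)
$X{\left(u \right)} = 10 + u$ ($X{\left(u \right)} = 2 \cdot 5 + u = 10 + u$)
$r{\left(f \right)} = -20 - f$ ($r{\left(f \right)} = - 2 \left(10 + f\right) + f = \left(-20 - 2 f\right) + f = -20 - f$)
$\frac{r{\left(q{\left(-15 \right)} \right)}}{36543} = \frac{-20 - 0}{36543} = \left(-20 + 0\right) \frac{1}{36543} = \left(-20\right) \frac{1}{36543} = - \frac{20}{36543}$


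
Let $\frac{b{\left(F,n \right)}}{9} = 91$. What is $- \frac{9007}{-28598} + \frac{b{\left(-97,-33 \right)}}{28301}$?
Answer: $\frac{3058559}{8893978} \approx 0.34389$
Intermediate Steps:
$b{\left(F,n \right)} = 819$ ($b{\left(F,n \right)} = 9 \cdot 91 = 819$)
$- \frac{9007}{-28598} + \frac{b{\left(-97,-33 \right)}}{28301} = - \frac{9007}{-28598} + \frac{819}{28301} = \left(-9007\right) \left(- \frac{1}{28598}\right) + 819 \cdot \frac{1}{28301} = \frac{9007}{28598} + \frac{9}{311} = \frac{3058559}{8893978}$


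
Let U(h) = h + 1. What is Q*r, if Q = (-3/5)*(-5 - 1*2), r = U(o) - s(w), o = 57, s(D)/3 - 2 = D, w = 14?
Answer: 42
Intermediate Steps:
s(D) = 6 + 3*D
U(h) = 1 + h
r = 10 (r = (1 + 57) - (6 + 3*14) = 58 - (6 + 42) = 58 - 1*48 = 58 - 48 = 10)
Q = 21/5 (Q = (-3*1/5)*(-5 - 2) = -3/5*(-7) = 21/5 ≈ 4.2000)
Q*r = (21/5)*10 = 42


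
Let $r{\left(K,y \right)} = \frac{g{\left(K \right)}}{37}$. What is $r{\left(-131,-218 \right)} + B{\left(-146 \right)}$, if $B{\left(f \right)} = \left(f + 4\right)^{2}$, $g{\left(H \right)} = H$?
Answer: $\frac{745937}{37} \approx 20160.0$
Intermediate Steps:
$r{\left(K,y \right)} = \frac{K}{37}$
$B{\left(f \right)} = \left(4 + f\right)^{2}$
$r{\left(-131,-218 \right)} + B{\left(-146 \right)} = \frac{1}{37} \left(-131\right) + \left(4 - 146\right)^{2} = - \frac{131}{37} + \left(-142\right)^{2} = - \frac{131}{37} + 20164 = \frac{745937}{37}$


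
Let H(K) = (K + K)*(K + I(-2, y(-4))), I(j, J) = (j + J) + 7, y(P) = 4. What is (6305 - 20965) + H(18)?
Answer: -13688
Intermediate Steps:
I(j, J) = 7 + J + j (I(j, J) = (J + j) + 7 = 7 + J + j)
H(K) = 2*K*(9 + K) (H(K) = (K + K)*(K + (7 + 4 - 2)) = (2*K)*(K + 9) = (2*K)*(9 + K) = 2*K*(9 + K))
(6305 - 20965) + H(18) = (6305 - 20965) + 2*18*(9 + 18) = -14660 + 2*18*27 = -14660 + 972 = -13688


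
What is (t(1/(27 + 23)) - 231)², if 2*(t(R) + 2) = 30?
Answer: 47524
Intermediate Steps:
t(R) = 13 (t(R) = -2 + (½)*30 = -2 + 15 = 13)
(t(1/(27 + 23)) - 231)² = (13 - 231)² = (-218)² = 47524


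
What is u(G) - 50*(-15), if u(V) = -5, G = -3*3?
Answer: 745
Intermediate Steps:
G = -9
u(G) - 50*(-15) = -5 - 50*(-15) = -5 + 750 = 745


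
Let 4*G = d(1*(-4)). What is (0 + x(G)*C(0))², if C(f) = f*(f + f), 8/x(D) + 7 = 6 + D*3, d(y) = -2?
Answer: 0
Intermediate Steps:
G = -½ (G = (¼)*(-2) = -½ ≈ -0.50000)
x(D) = 8/(-1 + 3*D) (x(D) = 8/(-7 + (6 + D*3)) = 8/(-7 + (6 + 3*D)) = 8/(-1 + 3*D))
C(f) = 2*f² (C(f) = f*(2*f) = 2*f²)
(0 + x(G)*C(0))² = (0 + (8/(-1 + 3*(-½)))*(2*0²))² = (0 + (8/(-1 - 3/2))*(2*0))² = (0 + (8/(-5/2))*0)² = (0 + (8*(-⅖))*0)² = (0 - 16/5*0)² = (0 + 0)² = 0² = 0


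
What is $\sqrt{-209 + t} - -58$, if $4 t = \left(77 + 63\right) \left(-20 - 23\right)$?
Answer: $58 + i \sqrt{1714} \approx 58.0 + 41.401 i$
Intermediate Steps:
$t = -1505$ ($t = \frac{\left(77 + 63\right) \left(-20 - 23\right)}{4} = \frac{140 \left(-43\right)}{4} = \frac{1}{4} \left(-6020\right) = -1505$)
$\sqrt{-209 + t} - -58 = \sqrt{-209 - 1505} - -58 = \sqrt{-1714} + 58 = i \sqrt{1714} + 58 = 58 + i \sqrt{1714}$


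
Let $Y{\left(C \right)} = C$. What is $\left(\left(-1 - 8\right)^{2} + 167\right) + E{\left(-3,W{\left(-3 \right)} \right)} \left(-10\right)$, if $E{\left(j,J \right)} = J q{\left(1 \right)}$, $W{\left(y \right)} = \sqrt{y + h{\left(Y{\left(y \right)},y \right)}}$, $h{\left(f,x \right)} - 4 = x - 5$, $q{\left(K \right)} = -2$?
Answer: $248 + 20 i \sqrt{7} \approx 248.0 + 52.915 i$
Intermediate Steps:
$h{\left(f,x \right)} = -1 + x$ ($h{\left(f,x \right)} = 4 + \left(x - 5\right) = 4 + \left(-5 + x\right) = -1 + x$)
$W{\left(y \right)} = \sqrt{-1 + 2 y}$ ($W{\left(y \right)} = \sqrt{y + \left(-1 + y\right)} = \sqrt{-1 + 2 y}$)
$E{\left(j,J \right)} = - 2 J$ ($E{\left(j,J \right)} = J \left(-2\right) = - 2 J$)
$\left(\left(-1 - 8\right)^{2} + 167\right) + E{\left(-3,W{\left(-3 \right)} \right)} \left(-10\right) = \left(\left(-1 - 8\right)^{2} + 167\right) + - 2 \sqrt{-1 + 2 \left(-3\right)} \left(-10\right) = \left(\left(-9\right)^{2} + 167\right) + - 2 \sqrt{-1 - 6} \left(-10\right) = \left(81 + 167\right) + - 2 \sqrt{-7} \left(-10\right) = 248 + - 2 i \sqrt{7} \left(-10\right) = 248 + 20 i \sqrt{7}$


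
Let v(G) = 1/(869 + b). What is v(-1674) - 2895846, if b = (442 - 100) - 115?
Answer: -3173847215/1096 ≈ -2.8958e+6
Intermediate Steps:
b = 227 (b = 342 - 115 = 227)
v(G) = 1/1096 (v(G) = 1/(869 + 227) = 1/1096)
v(-1674) - 2895846 = 1/1096 - 2895846 = -3173847215/1096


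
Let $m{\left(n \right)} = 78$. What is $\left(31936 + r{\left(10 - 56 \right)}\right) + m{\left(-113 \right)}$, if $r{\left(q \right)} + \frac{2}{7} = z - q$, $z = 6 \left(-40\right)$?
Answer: $\frac{222738}{7} \approx 31820.0$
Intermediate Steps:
$z = -240$
$r{\left(q \right)} = - \frac{1682}{7} - q$ ($r{\left(q \right)} = - \frac{2}{7} - \left(240 + q\right) = - \frac{1682}{7} - q$)
$\left(31936 + r{\left(10 - 56 \right)}\right) + m{\left(-113 \right)} = \left(31936 - \left(\frac{1752}{7} - 56\right)\right) + 78 = \left(31936 - \frac{1360}{7}\right) + 78 = \frac{222192}{7} + 78 = \frac{222738}{7}$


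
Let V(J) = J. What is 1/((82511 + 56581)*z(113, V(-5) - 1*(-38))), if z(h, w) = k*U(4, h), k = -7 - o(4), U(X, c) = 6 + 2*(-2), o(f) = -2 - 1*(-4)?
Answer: -1/2503656 ≈ -3.9942e-7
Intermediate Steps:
o(f) = 2 (o(f) = -2 + 4 = 2)
U(X, c) = 2 (U(X, c) = 6 - 4 = 2)
k = -9 (k = -7 - 1*2 = -7 - 2 = -9)
z(h, w) = -18 (z(h, w) = -9*2 = -18)
1/((82511 + 56581)*z(113, V(-5) - 1*(-38))) = 1/((82511 + 56581)*(-18)) = -1/18/139092 = (1/139092)*(-1/18) = -1/2503656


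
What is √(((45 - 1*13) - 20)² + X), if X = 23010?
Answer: √23154 ≈ 152.16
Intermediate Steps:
√(((45 - 1*13) - 20)² + X) = √(((45 - 1*13) - 20)² + 23010) = √(((45 - 13) - 20)² + 23010) = √((32 - 20)² + 23010) = √(12² + 23010) = √(144 + 23010) = √23154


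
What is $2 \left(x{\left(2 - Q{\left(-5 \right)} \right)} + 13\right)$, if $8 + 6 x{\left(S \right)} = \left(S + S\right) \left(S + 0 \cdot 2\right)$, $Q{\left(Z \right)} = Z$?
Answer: $56$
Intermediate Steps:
$x{\left(S \right)} = - \frac{4}{3} + \frac{S^{2}}{3}$ ($x{\left(S \right)} = - \frac{4}{3} + \frac{\left(S + S\right) \left(S + 0 \cdot 2\right)}{6} = - \frac{4}{3} + \frac{2 S \left(S + 0\right)}{6} = - \frac{4}{3} + \frac{2 S S}{6} = - \frac{4}{3} + \frac{2 S^{2}}{6} = - \frac{4}{3} + \frac{S^{2}}{3}$)
$2 \left(x{\left(2 - Q{\left(-5 \right)} \right)} + 13\right) = 2 \left(\left(- \frac{4}{3} + \frac{\left(2 - -5\right)^{2}}{3}\right) + 13\right) = 2 \left(\left(- \frac{4}{3} + \frac{\left(2 + 5\right)^{2}}{3}\right) + 13\right) = 2 \left(\left(- \frac{4}{3} + \frac{7^{2}}{3}\right) + 13\right) = 2 \left(\left(- \frac{4}{3} + \frac{1}{3} \cdot 49\right) + 13\right) = 2 \left(\left(- \frac{4}{3} + \frac{49}{3}\right) + 13\right) = 2 \left(15 + 13\right) = 2 \cdot 28 = 56$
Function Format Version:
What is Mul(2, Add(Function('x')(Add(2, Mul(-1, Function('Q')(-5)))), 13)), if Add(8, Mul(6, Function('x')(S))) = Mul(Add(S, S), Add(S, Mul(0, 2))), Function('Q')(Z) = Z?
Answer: 56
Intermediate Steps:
Function('x')(S) = Add(Rational(-4, 3), Mul(Rational(1, 3), Pow(S, 2))) (Function('x')(S) = Add(Rational(-4, 3), Mul(Rational(1, 6), Mul(Add(S, S), Add(S, Mul(0, 2))))) = Add(Rational(-4, 3), Mul(Rational(1, 6), Mul(Mul(2, S), Add(S, 0)))) = Add(Rational(-4, 3), Mul(Rational(1, 6), Mul(Mul(2, S), S))) = Add(Rational(-4, 3), Mul(Rational(1, 6), Mul(2, Pow(S, 2)))) = Add(Rational(-4, 3), Mul(Rational(1, 3), Pow(S, 2))))
Mul(2, Add(Function('x')(Add(2, Mul(-1, Function('Q')(-5)))), 13)) = Mul(2, Add(Add(Rational(-4, 3), Mul(Rational(1, 3), Pow(Add(2, Mul(-1, -5)), 2))), 13)) = Mul(2, Add(Add(Rational(-4, 3), Mul(Rational(1, 3), Pow(Add(2, 5), 2))), 13)) = Mul(2, Add(Add(Rational(-4, 3), Mul(Rational(1, 3), Pow(7, 2))), 13)) = Mul(2, Add(Add(Rational(-4, 3), Mul(Rational(1, 3), 49)), 13)) = Mul(2, Add(Add(Rational(-4, 3), Rational(49, 3)), 13)) = Mul(2, Add(15, 13)) = Mul(2, 28) = 56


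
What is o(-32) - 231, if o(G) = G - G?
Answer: -231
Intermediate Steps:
o(G) = 0
o(-32) - 231 = 0 - 231 = -231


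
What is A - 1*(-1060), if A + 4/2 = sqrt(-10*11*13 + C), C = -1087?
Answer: 1058 + I*sqrt(2517) ≈ 1058.0 + 50.17*I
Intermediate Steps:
A = -2 + I*sqrt(2517) (A = -2 + sqrt(-10*11*13 - 1087) = -2 + sqrt(-110*13 - 1087) = -2 + sqrt(-1430 - 1087) = -2 + sqrt(-2517) = -2 + I*sqrt(2517) ≈ -2.0 + 50.17*I)
A - 1*(-1060) = (-2 + I*sqrt(2517)) - 1*(-1060) = (-2 + I*sqrt(2517)) + 1060 = 1058 + I*sqrt(2517)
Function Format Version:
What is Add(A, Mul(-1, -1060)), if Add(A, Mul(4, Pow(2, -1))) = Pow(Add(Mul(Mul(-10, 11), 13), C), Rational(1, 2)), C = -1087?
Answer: Add(1058, Mul(I, Pow(2517, Rational(1, 2)))) ≈ Add(1058.0, Mul(50.170, I))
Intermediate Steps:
A = Add(-2, Mul(I, Pow(2517, Rational(1, 2)))) (A = Add(-2, Pow(Add(Mul(Mul(-10, 11), 13), -1087), Rational(1, 2))) = Add(-2, Pow(Add(Mul(-110, 13), -1087), Rational(1, 2))) = Add(-2, Pow(Add(-1430, -1087), Rational(1, 2))) = Add(-2, Pow(-2517, Rational(1, 2))) = Add(-2, Mul(I, Pow(2517, Rational(1, 2)))) ≈ Add(-2.0000, Mul(50.170, I)))
Add(A, Mul(-1, -1060)) = Add(Add(-2, Mul(I, Pow(2517, Rational(1, 2)))), Mul(-1, -1060)) = Add(Add(-2, Mul(I, Pow(2517, Rational(1, 2)))), 1060) = Add(1058, Mul(I, Pow(2517, Rational(1, 2))))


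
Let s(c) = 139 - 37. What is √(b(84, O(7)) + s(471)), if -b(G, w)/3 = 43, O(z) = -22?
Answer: 3*I*√3 ≈ 5.1962*I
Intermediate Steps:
s(c) = 102
b(G, w) = -129 (b(G, w) = -3*43 = -129)
√(b(84, O(7)) + s(471)) = √(-129 + 102) = √(-27) = 3*I*√3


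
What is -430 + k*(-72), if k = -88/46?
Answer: -6722/23 ≈ -292.26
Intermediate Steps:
k = -44/23 (k = -88*1/46 = -44/23 ≈ -1.9130)
-430 + k*(-72) = -430 - 44/23*(-72) = -430 + 3168/23 = -6722/23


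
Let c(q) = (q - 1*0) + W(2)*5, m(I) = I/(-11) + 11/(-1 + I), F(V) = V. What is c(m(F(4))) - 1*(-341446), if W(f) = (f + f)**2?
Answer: 11270467/33 ≈ 3.4153e+5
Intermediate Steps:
W(f) = 4*f**2 (W(f) = (2*f)**2 = 4*f**2)
m(I) = 11/(-1 + I) - I/11 (m(I) = I*(-1/11) + 11/(-1 + I) = -I/11 + 11/(-1 + I) = 11/(-1 + I) - I/11)
c(q) = 80 + q (c(q) = (q - 1*0) + (4*2**2)*5 = (q + 0) + (4*4)*5 = q + 16*5 = q + 80 = 80 + q)
c(m(F(4))) - 1*(-341446) = (80 + (121 + 4 - 1*4**2)/(11*(-1 + 4))) - 1*(-341446) = (80 + (1/11)*(121 + 4 - 1*16)/3) + 341446 = (80 + (1/11)*(1/3)*(121 + 4 - 16)) + 341446 = (80 + (1/11)*(1/3)*109) + 341446 = (80 + 109/33) + 341446 = 2749/33 + 341446 = 11270467/33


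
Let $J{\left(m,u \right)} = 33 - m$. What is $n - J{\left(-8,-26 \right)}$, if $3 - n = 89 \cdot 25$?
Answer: $-2263$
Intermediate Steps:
$n = -2222$ ($n = 3 - 89 \cdot 25 = 3 - 2225 = -2222$)
$n - J{\left(-8,-26 \right)} = -2222 - \left(33 - -8\right) = -2222 - \left(33 + 8\right) = -2222 - 41 = -2263$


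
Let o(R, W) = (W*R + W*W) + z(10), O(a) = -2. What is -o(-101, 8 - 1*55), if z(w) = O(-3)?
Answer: -6954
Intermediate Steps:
z(w) = -2
o(R, W) = -2 + W² + R*W (o(R, W) = (W*R + W*W) - 2 = (R*W + W²) - 2 = (W² + R*W) - 2 = -2 + W² + R*W)
-o(-101, 8 - 1*55) = -(-2 + (8 - 1*55)² - 101*(8 - 1*55)) = -(-2 + (8 - 55)² - 101*(8 - 55)) = -(-2 + (-47)² - 101*(-47)) = -(-2 + 2209 + 4747) = -1*6954 = -6954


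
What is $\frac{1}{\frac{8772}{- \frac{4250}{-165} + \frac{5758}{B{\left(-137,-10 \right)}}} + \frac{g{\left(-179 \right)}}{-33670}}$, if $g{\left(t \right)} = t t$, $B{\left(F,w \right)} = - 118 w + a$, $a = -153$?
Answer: $\frac{1278214210}{356277079547} \approx 0.0035877$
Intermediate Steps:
$B{\left(F,w \right)} = -153 - 118 w$ ($B{\left(F,w \right)} = - 118 w - 153 = -153 - 118 w$)
$g{\left(t \right)} = t^{2}$
$\frac{1}{\frac{8772}{- \frac{4250}{-165} + \frac{5758}{B{\left(-137,-10 \right)}}} + \frac{g{\left(-179 \right)}}{-33670}} = \frac{1}{\frac{8772}{- \frac{4250}{-165} + \frac{5758}{-153 - -1180}} + \frac{\left(-179\right)^{2}}{-33670}} = \frac{1}{\frac{8772}{\left(-4250\right) \left(- \frac{1}{165}\right) + \frac{5758}{-153 + 1180}} + 32041 \left(- \frac{1}{33670}\right)} = \frac{1}{\frac{8772}{\frac{850}{33} + \frac{5758}{1027}} - \frac{32041}{33670}} = \frac{1}{\frac{8772}{\frac{1062964}{33891}} - \frac{32041}{33670}} = \frac{1}{8772 \cdot \frac{33891}{1062964} - \frac{32041}{33670}} = \frac{1}{\frac{74322963}{265741} - \frac{32041}{33670}} = \frac{1}{\frac{356277079547}{1278214210}} = \frac{1278214210}{356277079547}$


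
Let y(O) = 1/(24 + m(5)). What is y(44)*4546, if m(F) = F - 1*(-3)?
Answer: 2273/16 ≈ 142.06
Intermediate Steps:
m(F) = 3 + F (m(F) = F + 3 = 3 + F)
y(O) = 1/32 (y(O) = 1/(24 + (3 + 5)) = 1/(24 + 8) = 1/32)
y(44)*4546 = (1/32)*4546 = 2273/16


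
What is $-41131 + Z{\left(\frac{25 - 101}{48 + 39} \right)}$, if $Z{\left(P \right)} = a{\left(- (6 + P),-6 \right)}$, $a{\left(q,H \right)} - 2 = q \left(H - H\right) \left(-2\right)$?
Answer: $-41129$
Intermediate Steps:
$a{\left(q,H \right)} = 2$ ($a{\left(q,H \right)} = 2 + q \left(H - H\right) \left(-2\right) = 2 + q 0 \left(-2\right) = 2 + 0 \left(-2\right) = 2 + 0 = 2$)
$Z{\left(P \right)} = 2$
$-41131 + Z{\left(\frac{25 - 101}{48 + 39} \right)} = -41131 + 2 = -41129$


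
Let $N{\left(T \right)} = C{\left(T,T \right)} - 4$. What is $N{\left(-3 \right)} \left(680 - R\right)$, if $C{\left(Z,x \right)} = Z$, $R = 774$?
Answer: $658$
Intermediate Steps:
$N{\left(T \right)} = -4 + T$ ($N{\left(T \right)} = T - 4 = -4 + T$)
$N{\left(-3 \right)} \left(680 - R\right) = \left(-4 - 3\right) \left(680 - 774\right) = - 7 \left(680 - 774\right) = \left(-7\right) \left(-94\right) = 658$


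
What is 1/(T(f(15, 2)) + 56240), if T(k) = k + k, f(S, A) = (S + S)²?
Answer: 1/58040 ≈ 1.7229e-5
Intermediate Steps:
f(S, A) = 4*S² (f(S, A) = (2*S)² = 4*S²)
T(k) = 2*k
1/(T(f(15, 2)) + 56240) = 1/(2*(4*15²) + 56240) = 1/(2*(4*225) + 56240) = 1/(2*900 + 56240) = 1/(1800 + 56240) = 1/58040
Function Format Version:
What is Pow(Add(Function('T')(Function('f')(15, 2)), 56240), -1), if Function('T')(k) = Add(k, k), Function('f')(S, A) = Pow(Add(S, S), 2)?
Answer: Rational(1, 58040) ≈ 1.7229e-5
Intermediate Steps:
Function('f')(S, A) = Mul(4, Pow(S, 2)) (Function('f')(S, A) = Pow(Mul(2, S), 2) = Mul(4, Pow(S, 2)))
Function('T')(k) = Mul(2, k)
Pow(Add(Function('T')(Function('f')(15, 2)), 56240), -1) = Pow(Add(Mul(2, Mul(4, Pow(15, 2))), 56240), -1) = Pow(Add(Mul(2, Mul(4, 225)), 56240), -1) = Pow(Add(Mul(2, 900), 56240), -1) = Pow(Add(1800, 56240), -1) = Pow(58040, -1) = Rational(1, 58040)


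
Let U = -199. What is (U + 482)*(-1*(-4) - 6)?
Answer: -566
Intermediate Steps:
(U + 482)*(-1*(-4) - 6) = (-199 + 482)*(-1*(-4) - 6) = 283*(4 - 6) = 283*(-2) = -566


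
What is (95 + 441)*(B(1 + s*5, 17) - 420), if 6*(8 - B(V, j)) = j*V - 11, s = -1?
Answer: -641324/3 ≈ -2.1377e+5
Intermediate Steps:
B(V, j) = 59/6 - V*j/6 (B(V, j) = 8 - (j*V - 11)/6 = 8 - (V*j - 11)/6 = 8 - (-11 + V*j)/6 = 8 + (11/6 - V*j/6) = 59/6 - V*j/6)
(95 + 441)*(B(1 + s*5, 17) - 420) = (95 + 441)*((59/6 - ⅙*(1 - 1*5)*17) - 420) = 536*((59/6 - ⅙*(1 - 5)*17) - 420) = 536*((59/6 - ⅙*(-4)*17) - 420) = 536*((59/6 + 34/3) - 420) = 536*(127/6 - 420) = 536*(-2393/6) = -641324/3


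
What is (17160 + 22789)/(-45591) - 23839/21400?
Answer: -21337939/10721400 ≈ -1.9902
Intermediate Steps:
(17160 + 22789)/(-45591) - 23839/21400 = 39949*(-1/45591) - 23839*1/21400 = -439/501 - 23839/21400 = -21337939/10721400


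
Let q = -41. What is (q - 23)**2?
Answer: 4096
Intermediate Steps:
(q - 23)**2 = (-41 - 23)**2 = (-64)**2 = 4096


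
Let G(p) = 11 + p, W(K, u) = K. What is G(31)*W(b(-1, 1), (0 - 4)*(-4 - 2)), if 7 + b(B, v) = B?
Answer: -336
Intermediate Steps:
b(B, v) = -7 + B
G(31)*W(b(-1, 1), (0 - 4)*(-4 - 2)) = (11 + 31)*(-7 - 1) = 42*(-8) = -336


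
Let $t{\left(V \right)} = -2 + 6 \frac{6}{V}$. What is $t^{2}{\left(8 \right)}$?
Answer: $\frac{25}{4} \approx 6.25$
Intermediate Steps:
$t{\left(V \right)} = -2 + \frac{36}{V}$
$t^{2}{\left(8 \right)} = \left(-2 + \frac{36}{8}\right)^{2} = \left(-2 + 36 \cdot \frac{1}{8}\right)^{2} = \left(-2 + \frac{9}{2}\right)^{2} = \left(\frac{5}{2}\right)^{2} = \frac{25}{4}$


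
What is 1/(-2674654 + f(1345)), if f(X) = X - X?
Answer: -1/2674654 ≈ -3.7388e-7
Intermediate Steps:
f(X) = 0
1/(-2674654 + f(1345)) = 1/(-2674654 + 0) = 1/(-2674654) = -1/2674654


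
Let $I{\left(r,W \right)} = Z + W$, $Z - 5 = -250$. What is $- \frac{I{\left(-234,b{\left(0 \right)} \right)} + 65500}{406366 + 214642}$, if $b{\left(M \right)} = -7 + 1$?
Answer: $- \frac{65249}{621008} \approx -0.10507$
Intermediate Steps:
$Z = -245$ ($Z = 5 - 250 = -245$)
$b{\left(M \right)} = -6$
$I{\left(r,W \right)} = -245 + W$
$- \frac{I{\left(-234,b{\left(0 \right)} \right)} + 65500}{406366 + 214642} = - \frac{\left(-245 - 6\right) + 65500}{406366 + 214642} = - \frac{-251 + 65500}{621008} = - \frac{65249}{621008}$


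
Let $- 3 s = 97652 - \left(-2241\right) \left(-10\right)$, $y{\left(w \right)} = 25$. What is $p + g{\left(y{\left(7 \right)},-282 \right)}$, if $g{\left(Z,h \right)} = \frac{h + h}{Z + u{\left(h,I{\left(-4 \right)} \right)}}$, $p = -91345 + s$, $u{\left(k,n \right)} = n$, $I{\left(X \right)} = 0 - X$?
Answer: $- \frac{10130725}{87} \approx -1.1645 \cdot 10^{5}$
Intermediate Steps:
$I{\left(X \right)} = - X$
$s = - \frac{75242}{3}$ ($s = - \frac{97652 - \left(-2241\right) \left(-10\right)}{3} = - \frac{97652 - 22410}{3} = \left(- \frac{1}{3}\right) 75242 = - \frac{75242}{3} \approx -25081.0$)
$p = - \frac{349277}{3}$ ($p = -91345 - \frac{75242}{3} = - \frac{349277}{3} \approx -1.1643 \cdot 10^{5}$)
$g{\left(Z,h \right)} = \frac{2 h}{4 + Z}$ ($g{\left(Z,h \right)} = \frac{h + h}{Z - -4} = \frac{2 h}{Z + 4} = \frac{2 h}{4 + Z}$)
$p + g{\left(y{\left(7 \right)},-282 \right)} = - \frac{349277}{3} + 2 \left(-282\right) \frac{1}{4 + 25} = - \frac{349277}{3} + 2 \left(-282\right) \frac{1}{29} = - \frac{349277}{3} - \frac{564}{29} = - \frac{10130725}{87}$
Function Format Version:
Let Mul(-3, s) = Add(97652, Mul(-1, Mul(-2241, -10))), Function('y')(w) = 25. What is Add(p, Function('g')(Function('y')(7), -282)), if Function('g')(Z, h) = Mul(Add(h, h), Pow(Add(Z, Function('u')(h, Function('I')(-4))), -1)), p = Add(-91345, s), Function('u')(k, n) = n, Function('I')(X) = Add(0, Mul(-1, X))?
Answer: Rational(-10130725, 87) ≈ -1.1645e+5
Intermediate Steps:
Function('I')(X) = Mul(-1, X)
s = Rational(-75242, 3) (s = Mul(Rational(-1, 3), Add(97652, Mul(-1, Mul(-2241, -10)))) = Mul(Rational(-1, 3), Add(97652, Mul(-1, 22410))) = Mul(Rational(-1, 3), Add(97652, -22410)) = Mul(Rational(-1, 3), 75242) = Rational(-75242, 3) ≈ -25081.)
p = Rational(-349277, 3) (p = Add(-91345, Rational(-75242, 3)) = Rational(-349277, 3) ≈ -1.1643e+5)
Function('g')(Z, h) = Mul(2, h, Pow(Add(4, Z), -1)) (Function('g')(Z, h) = Mul(Add(h, h), Pow(Add(Z, Mul(-1, -4)), -1)) = Mul(Mul(2, h), Pow(Add(Z, 4), -1)) = Mul(Mul(2, h), Pow(Add(4, Z), -1)) = Mul(2, h, Pow(Add(4, Z), -1)))
Add(p, Function('g')(Function('y')(7), -282)) = Add(Rational(-349277, 3), Mul(2, -282, Pow(Add(4, 25), -1))) = Add(Rational(-349277, 3), Mul(2, -282, Pow(29, -1))) = Add(Rational(-349277, 3), Mul(2, -282, Rational(1, 29))) = Add(Rational(-349277, 3), Rational(-564, 29)) = Rational(-10130725, 87)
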